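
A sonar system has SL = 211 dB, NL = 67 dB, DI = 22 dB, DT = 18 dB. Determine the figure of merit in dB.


FOM = SL - NL + DI - DT = 211 - 67 + 22 - 18 = 148

148 dB


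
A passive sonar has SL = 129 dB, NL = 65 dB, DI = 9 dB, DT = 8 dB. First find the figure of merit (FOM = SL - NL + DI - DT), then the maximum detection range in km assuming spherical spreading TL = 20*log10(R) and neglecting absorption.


Step 1: FOM = SL - NL + DI - DT = 129 - 65 + 9 - 8 = 65 dB
Step 2: at max range FOM = TL = 20*log10(R), so R = 10^(65/20) = 1778.28 m = 1.78 km

1.78 km


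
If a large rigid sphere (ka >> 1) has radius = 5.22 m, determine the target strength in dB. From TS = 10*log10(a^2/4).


TS = 10*log10(5.22^2 / 4) = 10*log10(6.8121) = 8.33

8.33 dB


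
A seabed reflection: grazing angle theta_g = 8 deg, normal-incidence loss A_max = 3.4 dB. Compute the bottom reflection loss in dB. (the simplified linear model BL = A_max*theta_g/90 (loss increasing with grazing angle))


BL = A_max * theta_g / 90 = 3.4 * 8 / 90 = 0.3

0.3 dB


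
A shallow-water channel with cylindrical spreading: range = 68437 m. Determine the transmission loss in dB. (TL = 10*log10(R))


TL = 10*log10(68437) = 48.35

48.35 dB


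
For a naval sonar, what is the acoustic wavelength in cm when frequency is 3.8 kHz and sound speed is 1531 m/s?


40.29 cm


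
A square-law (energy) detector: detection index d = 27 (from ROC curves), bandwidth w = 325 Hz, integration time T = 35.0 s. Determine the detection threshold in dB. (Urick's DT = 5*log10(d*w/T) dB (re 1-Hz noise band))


12.0 dB


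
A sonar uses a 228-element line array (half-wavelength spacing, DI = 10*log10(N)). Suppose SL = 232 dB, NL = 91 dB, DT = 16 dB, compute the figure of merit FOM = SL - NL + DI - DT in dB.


Step 1: DI = 10*log10(228) = 23.58 dB
Step 2: FOM = SL - NL + DI - DT = 232 - 91 + 23.58 - 16 = 148.58

148.58 dB


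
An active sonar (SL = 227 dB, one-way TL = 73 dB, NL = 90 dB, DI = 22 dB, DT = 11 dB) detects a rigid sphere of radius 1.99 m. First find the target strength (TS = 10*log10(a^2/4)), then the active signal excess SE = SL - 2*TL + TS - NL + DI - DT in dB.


Step 1: TS = 10*log10(1.99^2/4) = -0.04 dB
Step 2: SE = SL - 2*TL + TS - NL + DI - DT = 227 - 2*73 + (-0.04) - 90 + 22 - 11 = 1.96

1.96 dB


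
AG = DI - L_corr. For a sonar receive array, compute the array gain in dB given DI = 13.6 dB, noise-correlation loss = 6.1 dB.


AG = DI - L_corr = 13.6 - 6.1 = 7.5

7.5 dB


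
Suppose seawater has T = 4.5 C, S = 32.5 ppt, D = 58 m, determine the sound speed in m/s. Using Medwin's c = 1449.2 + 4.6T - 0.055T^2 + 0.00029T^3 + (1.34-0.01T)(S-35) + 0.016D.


c = 1449.2 + 4.6*4.5 - 0.055*4.5^2 + 0.00029*4.5^3 + (1.34 - 0.01*4.5)*(32.5 - 35) + 0.016*58 = 1466.5

1466.5 m/s


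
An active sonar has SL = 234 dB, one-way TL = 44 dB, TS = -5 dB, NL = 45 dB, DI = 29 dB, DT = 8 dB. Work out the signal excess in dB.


SE = SL - 2*TL + TS - NL + DI - DT = 234 - 2*44 + (-5) - 45 + 29 - 8 = 117

117 dB


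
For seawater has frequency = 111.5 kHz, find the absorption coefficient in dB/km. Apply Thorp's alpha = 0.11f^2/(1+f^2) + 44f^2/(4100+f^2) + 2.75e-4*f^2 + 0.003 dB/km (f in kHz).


f^2 = 12432.25
alpha = 0.11*12432.25/(1+12432.25) + 44*12432.25/(4100+12432.25) + 2.75e-4*12432.25 + 0.003 = 36.62

36.62 dB/km


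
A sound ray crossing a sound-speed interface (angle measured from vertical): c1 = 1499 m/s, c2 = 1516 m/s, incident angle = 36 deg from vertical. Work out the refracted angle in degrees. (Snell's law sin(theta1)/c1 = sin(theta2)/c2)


sin(theta2) = (c2/c1)*sin(theta1) = (1516/1499)*sin(36 deg) = 0.59445
theta2 = arcsin(0.59445) = 36.47

36.47 deg


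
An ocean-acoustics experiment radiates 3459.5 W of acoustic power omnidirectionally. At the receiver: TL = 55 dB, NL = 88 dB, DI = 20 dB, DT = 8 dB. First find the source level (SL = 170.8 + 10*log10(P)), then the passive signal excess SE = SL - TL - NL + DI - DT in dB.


Step 1: SL = 170.8 + 10*log10(3459.5) = 206.19 dB
Step 2: SE = SL - TL - NL + DI - DT = 206.19 - 55 - 88 + 20 - 8 = 75.19

75.19 dB


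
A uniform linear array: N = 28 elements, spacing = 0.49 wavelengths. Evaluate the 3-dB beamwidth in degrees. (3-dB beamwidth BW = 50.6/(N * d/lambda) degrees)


BW = 50.6 / (28 * 0.49) = 50.6 / 13.72 = 3.69

3.69 deg


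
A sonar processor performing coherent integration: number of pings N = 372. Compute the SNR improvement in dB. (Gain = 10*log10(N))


Gain = 10*log10(372) = 25.71

25.71 dB


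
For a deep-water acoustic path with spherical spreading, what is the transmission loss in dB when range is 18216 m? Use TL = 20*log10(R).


TL = 20*log10(18216) = 85.21

85.21 dB


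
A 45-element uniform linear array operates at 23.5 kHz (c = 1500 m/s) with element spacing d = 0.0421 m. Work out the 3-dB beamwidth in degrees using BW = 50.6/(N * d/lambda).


1.7 deg


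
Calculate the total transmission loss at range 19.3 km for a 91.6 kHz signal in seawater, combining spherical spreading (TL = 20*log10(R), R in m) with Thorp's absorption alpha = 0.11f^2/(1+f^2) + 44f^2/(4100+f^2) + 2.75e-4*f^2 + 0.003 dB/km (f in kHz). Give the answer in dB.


702.88 dB


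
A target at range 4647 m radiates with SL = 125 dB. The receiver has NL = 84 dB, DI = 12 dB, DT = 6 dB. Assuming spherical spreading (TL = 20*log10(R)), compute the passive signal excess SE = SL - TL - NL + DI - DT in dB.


Step 1: TL = 20*log10(4647) = 73.34 dB
Step 2: SE = 125 - 73.34 - 84 + 12 - 6 = -26.34

-26.34 dB


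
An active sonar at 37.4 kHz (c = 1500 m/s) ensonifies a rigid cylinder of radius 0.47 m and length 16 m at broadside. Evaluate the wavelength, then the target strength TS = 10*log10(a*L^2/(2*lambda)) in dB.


Step 1: lambda = c/f = 1500/37400 = 0.04011 m
Step 2: TS = 10*log10(a*L^2/(2*lambda)) = 10*log10(0.47*16^2/(2*0.04011)) = 31.76

31.76 dB


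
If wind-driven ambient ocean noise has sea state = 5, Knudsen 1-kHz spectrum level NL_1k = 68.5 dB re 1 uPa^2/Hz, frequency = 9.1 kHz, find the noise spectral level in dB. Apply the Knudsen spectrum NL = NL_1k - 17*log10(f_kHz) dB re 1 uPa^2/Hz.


NL = NL_1k - 17*log10(f_kHz) = 68.5 - 17*log10(9.1) = 68.5 - (16.3) = 52.2

52.2 dB


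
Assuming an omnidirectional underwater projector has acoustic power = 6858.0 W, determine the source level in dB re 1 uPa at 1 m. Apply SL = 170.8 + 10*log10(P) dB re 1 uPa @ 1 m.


SL = 170.8 + 10*log10(6858.0) = 170.8 + 38.36 = 209.16

209.16 dB


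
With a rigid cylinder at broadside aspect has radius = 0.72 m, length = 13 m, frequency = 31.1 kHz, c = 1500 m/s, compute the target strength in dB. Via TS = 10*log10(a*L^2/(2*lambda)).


lambda = 1500/31100 = 0.04823 m
TS = 10*log10(0.72*13^2/(2*0.04823)) = 31.01

31.01 dB


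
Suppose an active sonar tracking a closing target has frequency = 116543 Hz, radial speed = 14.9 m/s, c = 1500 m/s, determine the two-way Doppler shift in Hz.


2315.32 Hz


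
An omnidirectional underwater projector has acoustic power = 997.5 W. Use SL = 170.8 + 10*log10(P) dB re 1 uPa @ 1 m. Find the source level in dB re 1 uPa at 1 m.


SL = 170.8 + 10*log10(997.5) = 170.8 + 29.99 = 200.79

200.79 dB


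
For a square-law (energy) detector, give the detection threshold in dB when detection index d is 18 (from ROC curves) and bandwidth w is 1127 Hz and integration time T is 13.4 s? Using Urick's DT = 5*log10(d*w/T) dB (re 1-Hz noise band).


DT = 5*log10(d*w/T) = 5*log10(18 * 1127 / 13.4) = 5*log10(1513.88) = 15.9

15.9 dB


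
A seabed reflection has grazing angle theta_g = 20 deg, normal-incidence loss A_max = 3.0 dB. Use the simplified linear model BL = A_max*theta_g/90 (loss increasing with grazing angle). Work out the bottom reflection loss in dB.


0.67 dB


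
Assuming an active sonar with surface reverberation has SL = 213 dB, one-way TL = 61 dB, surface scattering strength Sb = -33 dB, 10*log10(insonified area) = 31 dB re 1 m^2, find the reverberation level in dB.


RL = SL - 2*TL + Sb + 10*log10(A) = 213 - 2*61 + (-33) + 31 = 89

89 dB


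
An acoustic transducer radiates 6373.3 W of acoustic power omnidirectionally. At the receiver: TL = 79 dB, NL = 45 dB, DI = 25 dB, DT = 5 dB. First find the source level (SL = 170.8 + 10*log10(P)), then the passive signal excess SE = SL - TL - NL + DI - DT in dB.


Step 1: SL = 170.8 + 10*log10(6373.3) = 208.84 dB
Step 2: SE = SL - TL - NL + DI - DT = 208.84 - 79 - 45 + 25 - 5 = 104.84

104.84 dB


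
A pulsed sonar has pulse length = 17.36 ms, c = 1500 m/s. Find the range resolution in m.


dR = c*tau/2 = 1500 * 17.36e-3 / 2 = 13.02

13.02 m


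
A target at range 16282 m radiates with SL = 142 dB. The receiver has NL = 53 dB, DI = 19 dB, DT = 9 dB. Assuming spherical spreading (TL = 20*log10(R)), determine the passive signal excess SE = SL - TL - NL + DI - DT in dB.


Step 1: TL = 20*log10(16282) = 84.23 dB
Step 2: SE = 142 - 84.23 - 53 + 19 - 9 = 14.77

14.77 dB


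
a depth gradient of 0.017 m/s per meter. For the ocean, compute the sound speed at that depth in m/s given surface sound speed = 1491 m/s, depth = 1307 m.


c = 1491 + 0.017 * 1307 = 1513.219

1513.219 m/s


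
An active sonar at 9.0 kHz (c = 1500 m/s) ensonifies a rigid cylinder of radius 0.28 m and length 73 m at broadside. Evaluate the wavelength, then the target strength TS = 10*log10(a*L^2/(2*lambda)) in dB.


Step 1: lambda = c/f = 1500/9000 = 0.16667 m
Step 2: TS = 10*log10(a*L^2/(2*lambda)) = 10*log10(0.28*73^2/(2*0.16667)) = 36.51

36.51 dB


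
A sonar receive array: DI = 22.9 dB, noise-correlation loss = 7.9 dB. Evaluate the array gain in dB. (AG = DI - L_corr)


AG = DI - L_corr = 22.9 - 7.9 = 15.0

15.0 dB


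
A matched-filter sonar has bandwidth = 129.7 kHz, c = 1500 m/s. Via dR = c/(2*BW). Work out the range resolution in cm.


dR = c/(2*BW) = 1500 / (2 * 129.7e3) = 0.0058 m = 0.58 cm

0.58 cm


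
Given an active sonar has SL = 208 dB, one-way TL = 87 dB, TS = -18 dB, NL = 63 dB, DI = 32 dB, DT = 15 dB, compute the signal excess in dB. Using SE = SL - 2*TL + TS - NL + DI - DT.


SE = SL - 2*TL + TS - NL + DI - DT = 208 - 2*87 + (-18) - 63 + 32 - 15 = -30

-30 dB


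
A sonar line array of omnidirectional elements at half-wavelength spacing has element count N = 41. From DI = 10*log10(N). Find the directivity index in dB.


16.13 dB


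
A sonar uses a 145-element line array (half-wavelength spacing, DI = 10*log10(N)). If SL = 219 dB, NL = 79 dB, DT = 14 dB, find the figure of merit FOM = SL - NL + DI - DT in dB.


Step 1: DI = 10*log10(145) = 21.61 dB
Step 2: FOM = SL - NL + DI - DT = 219 - 79 + 21.61 - 14 = 147.61

147.61 dB


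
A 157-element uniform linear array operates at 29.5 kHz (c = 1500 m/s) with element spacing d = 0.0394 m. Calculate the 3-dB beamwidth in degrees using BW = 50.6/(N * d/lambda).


Step 1: lambda = 1500/29500 = 0.05085 m
Step 2: d/lambda = 0.0394/0.05085 = 0.7748
Step 3: BW = 50.6/(N * d/lambda) = 50.6/(157 * 0.7748) = 0.42

0.42 deg


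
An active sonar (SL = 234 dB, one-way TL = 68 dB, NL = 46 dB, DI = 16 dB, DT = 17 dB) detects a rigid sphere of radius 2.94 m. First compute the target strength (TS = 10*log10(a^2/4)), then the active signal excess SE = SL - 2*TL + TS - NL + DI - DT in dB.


Step 1: TS = 10*log10(2.94^2/4) = 3.35 dB
Step 2: SE = SL - 2*TL + TS - NL + DI - DT = 234 - 2*68 + (3.35) - 46 + 16 - 17 = 54.35

54.35 dB


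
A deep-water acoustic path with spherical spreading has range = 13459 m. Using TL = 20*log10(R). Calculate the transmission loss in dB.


TL = 20*log10(13459) = 82.58

82.58 dB


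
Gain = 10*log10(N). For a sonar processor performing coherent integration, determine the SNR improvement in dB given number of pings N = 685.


Gain = 10*log10(685) = 28.36

28.36 dB


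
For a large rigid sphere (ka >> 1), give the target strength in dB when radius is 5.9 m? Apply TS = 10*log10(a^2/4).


TS = 10*log10(5.9^2 / 4) = 10*log10(8.7025) = 9.4

9.4 dB


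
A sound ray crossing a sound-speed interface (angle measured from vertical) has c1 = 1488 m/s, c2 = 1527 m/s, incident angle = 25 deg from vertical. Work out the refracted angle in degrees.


25.7 deg


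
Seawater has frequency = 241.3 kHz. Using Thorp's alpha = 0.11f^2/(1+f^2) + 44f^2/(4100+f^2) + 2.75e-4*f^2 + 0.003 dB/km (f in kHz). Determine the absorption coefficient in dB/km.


f^2 = 58225.69
alpha = 0.11*58225.69/(1+58225.69) + 44*58225.69/(4100+58225.69) + 2.75e-4*58225.69 + 0.003 = 57.231

57.231 dB/km


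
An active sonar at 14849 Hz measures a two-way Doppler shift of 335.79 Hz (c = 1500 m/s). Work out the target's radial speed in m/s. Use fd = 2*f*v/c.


From fd = 2*f*v/c, v = c*fd/(2*f) = 1500 * 335.79 / (2*14849) = 16.96

16.96 m/s


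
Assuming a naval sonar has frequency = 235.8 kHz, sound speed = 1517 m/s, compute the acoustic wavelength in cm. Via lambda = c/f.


lambda = c/f = 1517 / 235800 = 0.0064 m = 0.64 cm

0.64 cm


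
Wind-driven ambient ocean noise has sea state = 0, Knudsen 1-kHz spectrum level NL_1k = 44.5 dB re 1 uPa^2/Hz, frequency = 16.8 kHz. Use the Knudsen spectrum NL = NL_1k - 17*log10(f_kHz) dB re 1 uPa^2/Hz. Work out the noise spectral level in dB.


23.67 dB


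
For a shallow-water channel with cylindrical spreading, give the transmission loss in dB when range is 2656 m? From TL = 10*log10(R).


34.24 dB


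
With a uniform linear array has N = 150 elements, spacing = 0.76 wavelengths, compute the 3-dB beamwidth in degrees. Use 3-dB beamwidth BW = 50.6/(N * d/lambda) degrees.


0.44 deg


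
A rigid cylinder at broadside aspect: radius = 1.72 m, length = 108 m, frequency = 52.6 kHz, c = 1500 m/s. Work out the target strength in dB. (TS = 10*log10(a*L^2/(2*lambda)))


55.46 dB


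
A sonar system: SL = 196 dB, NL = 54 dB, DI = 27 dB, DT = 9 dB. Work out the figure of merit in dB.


160 dB


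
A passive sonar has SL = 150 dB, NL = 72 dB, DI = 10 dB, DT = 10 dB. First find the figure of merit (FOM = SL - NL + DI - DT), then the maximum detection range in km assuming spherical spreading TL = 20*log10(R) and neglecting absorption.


Step 1: FOM = SL - NL + DI - DT = 150 - 72 + 10 - 10 = 78 dB
Step 2: at max range FOM = TL = 20*log10(R), so R = 10^(78/20) = 7943.28 m = 7.94 km

7.94 km


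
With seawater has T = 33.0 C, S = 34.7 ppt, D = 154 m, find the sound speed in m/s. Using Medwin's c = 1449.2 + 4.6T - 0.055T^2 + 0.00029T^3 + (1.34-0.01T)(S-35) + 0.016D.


1553.69 m/s


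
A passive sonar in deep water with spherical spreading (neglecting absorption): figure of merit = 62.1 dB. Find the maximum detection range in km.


1.27 km


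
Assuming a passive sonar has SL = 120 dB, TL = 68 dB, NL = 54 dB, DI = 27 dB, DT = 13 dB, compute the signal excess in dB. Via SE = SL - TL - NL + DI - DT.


SE = SL - TL - NL + DI - DT = 120 - 68 - 54 + 27 - 13 = 12

12 dB


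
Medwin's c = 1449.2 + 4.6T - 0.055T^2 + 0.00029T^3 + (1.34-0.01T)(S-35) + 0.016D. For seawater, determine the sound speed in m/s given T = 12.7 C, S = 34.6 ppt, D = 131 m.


1500.95 m/s


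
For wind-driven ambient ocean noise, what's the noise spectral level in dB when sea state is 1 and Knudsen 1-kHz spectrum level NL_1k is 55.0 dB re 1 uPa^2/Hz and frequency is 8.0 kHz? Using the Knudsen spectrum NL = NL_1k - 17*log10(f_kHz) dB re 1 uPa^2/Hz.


NL = NL_1k - 17*log10(f_kHz) = 55.0 - 17*log10(8.0) = 55.0 - (15.35) = 39.65

39.65 dB


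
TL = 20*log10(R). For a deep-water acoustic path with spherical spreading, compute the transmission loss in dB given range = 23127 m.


TL = 20*log10(23127) = 87.28

87.28 dB


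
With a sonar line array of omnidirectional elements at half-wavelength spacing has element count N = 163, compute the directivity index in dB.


DI = 10*log10(163) = 22.12

22.12 dB


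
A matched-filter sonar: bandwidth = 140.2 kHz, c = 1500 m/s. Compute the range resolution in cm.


dR = c/(2*BW) = 1500 / (2 * 140.2e3) = 0.0053 m = 0.53 cm

0.53 cm


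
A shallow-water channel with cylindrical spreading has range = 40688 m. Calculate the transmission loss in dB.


46.09 dB


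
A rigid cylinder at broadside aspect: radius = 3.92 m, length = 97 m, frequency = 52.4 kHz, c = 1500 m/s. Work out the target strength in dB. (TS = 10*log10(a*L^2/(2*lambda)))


lambda = 1500/52400 = 0.02863 m
TS = 10*log10(3.92*97^2/(2*0.02863)) = 58.09

58.09 dB


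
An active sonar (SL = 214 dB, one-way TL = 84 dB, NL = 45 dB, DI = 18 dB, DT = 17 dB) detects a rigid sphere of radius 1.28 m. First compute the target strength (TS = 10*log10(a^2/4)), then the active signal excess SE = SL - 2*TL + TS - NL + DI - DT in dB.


Step 1: TS = 10*log10(1.28^2/4) = -3.88 dB
Step 2: SE = SL - 2*TL + TS - NL + DI - DT = 214 - 2*84 + (-3.88) - 45 + 18 - 17 = -1.88

-1.88 dB


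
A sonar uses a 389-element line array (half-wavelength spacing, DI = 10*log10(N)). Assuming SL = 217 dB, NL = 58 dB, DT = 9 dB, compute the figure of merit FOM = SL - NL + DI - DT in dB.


Step 1: DI = 10*log10(389) = 25.9 dB
Step 2: FOM = SL - NL + DI - DT = 217 - 58 + 25.9 - 9 = 175.9

175.9 dB


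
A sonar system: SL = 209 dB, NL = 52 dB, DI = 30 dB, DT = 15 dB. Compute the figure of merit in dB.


FOM = SL - NL + DI - DT = 209 - 52 + 30 - 15 = 172

172 dB


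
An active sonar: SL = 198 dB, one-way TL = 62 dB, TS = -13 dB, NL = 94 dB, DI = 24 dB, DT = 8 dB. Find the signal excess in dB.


-17 dB


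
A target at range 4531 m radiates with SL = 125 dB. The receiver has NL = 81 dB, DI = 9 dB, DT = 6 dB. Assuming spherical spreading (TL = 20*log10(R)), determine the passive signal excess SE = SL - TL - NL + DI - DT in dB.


Step 1: TL = 20*log10(4531) = 73.12 dB
Step 2: SE = 125 - 73.12 - 81 + 9 - 6 = -26.12

-26.12 dB


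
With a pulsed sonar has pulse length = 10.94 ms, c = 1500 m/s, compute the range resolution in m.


8.205 m


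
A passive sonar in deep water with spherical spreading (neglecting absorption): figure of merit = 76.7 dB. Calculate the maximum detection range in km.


At max range FOM = TL, so 20*log10(R) = 76.7
R = 10^(76.7/20) = 6839.12 m = 6.84 km

6.84 km


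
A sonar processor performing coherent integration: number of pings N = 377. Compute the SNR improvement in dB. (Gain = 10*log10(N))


Gain = 10*log10(377) = 25.76

25.76 dB


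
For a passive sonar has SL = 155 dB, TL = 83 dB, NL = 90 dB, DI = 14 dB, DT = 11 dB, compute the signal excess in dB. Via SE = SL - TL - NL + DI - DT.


SE = SL - TL - NL + DI - DT = 155 - 83 - 90 + 14 - 11 = -15

-15 dB


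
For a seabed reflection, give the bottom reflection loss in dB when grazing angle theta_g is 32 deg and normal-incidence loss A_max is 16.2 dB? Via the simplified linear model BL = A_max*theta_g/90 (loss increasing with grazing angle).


BL = A_max * theta_g / 90 = 16.2 * 32 / 90 = 5.76

5.76 dB


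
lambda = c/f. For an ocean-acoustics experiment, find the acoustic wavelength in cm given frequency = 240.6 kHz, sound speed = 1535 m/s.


0.64 cm


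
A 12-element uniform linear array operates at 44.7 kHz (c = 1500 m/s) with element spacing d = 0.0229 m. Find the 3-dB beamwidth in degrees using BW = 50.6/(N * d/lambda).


6.18 deg


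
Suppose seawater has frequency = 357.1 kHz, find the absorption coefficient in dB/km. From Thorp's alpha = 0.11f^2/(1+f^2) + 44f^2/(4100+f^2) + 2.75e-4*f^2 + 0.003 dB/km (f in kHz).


77.811 dB/km


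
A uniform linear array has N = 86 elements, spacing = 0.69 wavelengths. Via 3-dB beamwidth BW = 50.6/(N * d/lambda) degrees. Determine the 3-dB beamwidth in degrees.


BW = 50.6 / (86 * 0.69) = 50.6 / 59.34 = 0.85

0.85 deg


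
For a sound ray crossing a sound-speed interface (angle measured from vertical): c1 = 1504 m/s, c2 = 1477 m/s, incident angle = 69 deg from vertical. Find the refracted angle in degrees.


sin(theta2) = (c2/c1)*sin(theta1) = (1477/1504)*sin(69 deg) = 0.91682
theta2 = arcsin(0.91682) = 66.47

66.47 deg


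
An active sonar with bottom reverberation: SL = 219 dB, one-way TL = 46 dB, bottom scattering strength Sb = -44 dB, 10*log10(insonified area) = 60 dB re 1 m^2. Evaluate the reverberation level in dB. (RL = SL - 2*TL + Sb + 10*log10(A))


RL = SL - 2*TL + Sb + 10*log10(A) = 219 - 2*46 + (-44) + 60 = 143

143 dB


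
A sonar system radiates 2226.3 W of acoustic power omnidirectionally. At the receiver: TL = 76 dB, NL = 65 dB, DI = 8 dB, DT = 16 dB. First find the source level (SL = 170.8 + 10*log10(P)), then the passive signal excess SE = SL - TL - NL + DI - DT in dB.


Step 1: SL = 170.8 + 10*log10(2226.3) = 204.28 dB
Step 2: SE = SL - TL - NL + DI - DT = 204.28 - 76 - 65 + 8 - 16 = 55.28

55.28 dB


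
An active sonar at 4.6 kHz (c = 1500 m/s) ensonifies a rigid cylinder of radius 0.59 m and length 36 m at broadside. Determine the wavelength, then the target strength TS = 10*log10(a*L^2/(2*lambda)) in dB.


Step 1: lambda = c/f = 1500/4600 = 0.32609 m
Step 2: TS = 10*log10(a*L^2/(2*lambda)) = 10*log10(0.59*36^2/(2*0.32609)) = 30.69

30.69 dB


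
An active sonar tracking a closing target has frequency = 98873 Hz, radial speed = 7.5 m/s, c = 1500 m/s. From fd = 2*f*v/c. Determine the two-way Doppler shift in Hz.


fd = 2*f*v/c = 2 * 98873 * 7.5 / 1500 = 988.73

988.73 Hz


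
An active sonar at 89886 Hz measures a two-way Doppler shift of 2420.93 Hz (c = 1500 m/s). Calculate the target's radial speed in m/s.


From fd = 2*f*v/c, v = c*fd/(2*f) = 1500 * 2420.93 / (2*89886) = 20.2

20.2 m/s


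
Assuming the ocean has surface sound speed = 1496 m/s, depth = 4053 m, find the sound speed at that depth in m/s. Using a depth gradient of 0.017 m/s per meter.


c = 1496 + 0.017 * 4053 = 1564.901

1564.901 m/s


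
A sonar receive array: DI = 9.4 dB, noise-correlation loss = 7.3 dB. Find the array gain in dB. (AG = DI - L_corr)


AG = DI - L_corr = 9.4 - 7.3 = 2.1

2.1 dB


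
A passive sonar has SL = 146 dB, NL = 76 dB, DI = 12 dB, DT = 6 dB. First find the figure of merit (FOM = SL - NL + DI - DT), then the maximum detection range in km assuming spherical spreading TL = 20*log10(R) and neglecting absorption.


Step 1: FOM = SL - NL + DI - DT = 146 - 76 + 12 - 6 = 76 dB
Step 2: at max range FOM = TL = 20*log10(R), so R = 10^(76/20) = 6309.57 m = 6.31 km

6.31 km


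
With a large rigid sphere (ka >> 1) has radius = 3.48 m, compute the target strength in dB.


TS = 10*log10(3.48^2 / 4) = 10*log10(3.0276) = 4.81

4.81 dB


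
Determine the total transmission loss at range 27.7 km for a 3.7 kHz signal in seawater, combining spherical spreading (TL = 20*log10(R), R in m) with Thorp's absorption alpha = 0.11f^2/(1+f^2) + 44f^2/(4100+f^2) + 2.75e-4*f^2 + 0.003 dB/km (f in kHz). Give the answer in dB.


Step 1 (Thorp): alpha = 0.11*13.69/(1+13.69) + 44*13.69/(4100+13.69) + 2.75e-4*13.69 + 0.003 = 0.2557 dB/km
Step 2: TL_spread = 20*log10(27700) = 88.85 dB
Step 3: TL_abs = alpha*R = 0.2557 * 27.7 = 7.08 dB
Step 4: TL_total = 88.85 + 7.08 = 95.93

95.93 dB


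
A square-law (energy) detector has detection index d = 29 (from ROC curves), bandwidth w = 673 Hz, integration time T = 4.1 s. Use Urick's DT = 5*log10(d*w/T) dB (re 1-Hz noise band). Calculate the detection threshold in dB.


DT = 5*log10(d*w/T) = 5*log10(29 * 673 / 4.1) = 5*log10(4760.24) = 18.39

18.39 dB


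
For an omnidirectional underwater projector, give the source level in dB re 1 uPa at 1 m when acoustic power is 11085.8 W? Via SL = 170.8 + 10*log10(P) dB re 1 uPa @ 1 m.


211.25 dB


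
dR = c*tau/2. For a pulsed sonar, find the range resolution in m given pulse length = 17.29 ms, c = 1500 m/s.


12.9675 m


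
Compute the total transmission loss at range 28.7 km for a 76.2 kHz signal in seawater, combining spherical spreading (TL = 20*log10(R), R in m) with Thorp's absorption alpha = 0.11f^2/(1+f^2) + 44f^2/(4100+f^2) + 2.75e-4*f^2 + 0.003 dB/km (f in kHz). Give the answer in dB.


Step 1 (Thorp): alpha = 0.11*5806.44/(1+5806.44) + 44*5806.44/(4100+5806.44) + 2.75e-4*5806.44 + 0.003 = 27.4994 dB/km
Step 2: TL_spread = 20*log10(28700) = 89.16 dB
Step 3: TL_abs = alpha*R = 27.4994 * 28.7 = 789.23 dB
Step 4: TL_total = 89.16 + 789.23 = 878.39

878.39 dB


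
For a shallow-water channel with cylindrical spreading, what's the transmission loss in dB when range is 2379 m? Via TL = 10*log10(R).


33.76 dB


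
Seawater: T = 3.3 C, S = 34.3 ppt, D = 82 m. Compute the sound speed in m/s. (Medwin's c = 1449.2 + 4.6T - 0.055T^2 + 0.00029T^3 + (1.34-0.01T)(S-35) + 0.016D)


c = 1449.2 + 4.6*3.3 - 0.055*3.3^2 + 0.00029*3.3^3 + (1.34 - 0.01*3.3)*(34.3 - 35) + 0.016*82 = 1464.19

1464.19 m/s


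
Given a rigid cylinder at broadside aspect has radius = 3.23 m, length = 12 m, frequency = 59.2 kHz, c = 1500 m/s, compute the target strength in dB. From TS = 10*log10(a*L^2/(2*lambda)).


39.63 dB


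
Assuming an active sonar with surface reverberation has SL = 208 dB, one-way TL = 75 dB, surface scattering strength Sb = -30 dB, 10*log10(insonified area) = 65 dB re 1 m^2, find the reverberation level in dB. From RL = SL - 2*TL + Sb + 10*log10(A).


93 dB


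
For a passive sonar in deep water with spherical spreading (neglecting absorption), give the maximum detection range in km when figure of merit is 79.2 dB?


At max range FOM = TL, so 20*log10(R) = 79.2
R = 10^(79.2/20) = 9120.11 m = 9.12 km

9.12 km


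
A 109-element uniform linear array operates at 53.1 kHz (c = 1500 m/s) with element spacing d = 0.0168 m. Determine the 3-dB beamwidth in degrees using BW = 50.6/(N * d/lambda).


0.78 deg


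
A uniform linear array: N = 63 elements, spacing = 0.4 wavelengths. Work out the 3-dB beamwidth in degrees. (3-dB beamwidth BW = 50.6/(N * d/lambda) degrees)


BW = 50.6 / (63 * 0.4) = 50.6 / 25.2 = 2.01

2.01 deg


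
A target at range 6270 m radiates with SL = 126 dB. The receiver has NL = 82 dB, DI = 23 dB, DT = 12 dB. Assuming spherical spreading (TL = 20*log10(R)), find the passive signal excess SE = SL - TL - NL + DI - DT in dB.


Step 1: TL = 20*log10(6270) = 75.95 dB
Step 2: SE = 126 - 75.95 - 82 + 23 - 12 = -20.95

-20.95 dB


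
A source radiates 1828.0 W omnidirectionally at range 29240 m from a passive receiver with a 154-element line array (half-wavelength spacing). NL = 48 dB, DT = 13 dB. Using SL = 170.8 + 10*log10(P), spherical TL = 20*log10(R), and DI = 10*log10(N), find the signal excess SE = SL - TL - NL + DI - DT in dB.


74.98 dB


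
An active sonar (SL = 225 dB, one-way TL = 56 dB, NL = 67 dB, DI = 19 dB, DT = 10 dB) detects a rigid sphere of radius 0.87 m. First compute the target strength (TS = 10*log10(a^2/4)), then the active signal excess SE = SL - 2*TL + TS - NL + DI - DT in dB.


Step 1: TS = 10*log10(0.87^2/4) = -7.23 dB
Step 2: SE = SL - 2*TL + TS - NL + DI - DT = 225 - 2*56 + (-7.23) - 67 + 19 - 10 = 47.77

47.77 dB


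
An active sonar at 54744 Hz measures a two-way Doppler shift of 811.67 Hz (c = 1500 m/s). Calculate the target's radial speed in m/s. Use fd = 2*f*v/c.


From fd = 2*f*v/c, v = c*fd/(2*f) = 1500 * 811.67 / (2*54744) = 11.12

11.12 m/s


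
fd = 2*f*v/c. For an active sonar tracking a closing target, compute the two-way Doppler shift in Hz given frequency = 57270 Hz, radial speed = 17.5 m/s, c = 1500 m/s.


fd = 2*f*v/c = 2 * 57270 * 17.5 / 1500 = 1336.3

1336.3 Hz


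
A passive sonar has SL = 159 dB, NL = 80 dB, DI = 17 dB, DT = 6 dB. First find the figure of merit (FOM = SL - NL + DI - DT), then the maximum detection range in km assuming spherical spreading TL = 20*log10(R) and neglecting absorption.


Step 1: FOM = SL - NL + DI - DT = 159 - 80 + 17 - 6 = 90 dB
Step 2: at max range FOM = TL = 20*log10(R), so R = 10^(90/20) = 31622.78 m = 31.62 km

31.62 km


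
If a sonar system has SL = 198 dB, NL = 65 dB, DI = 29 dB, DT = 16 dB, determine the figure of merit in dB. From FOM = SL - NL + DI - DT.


FOM = SL - NL + DI - DT = 198 - 65 + 29 - 16 = 146

146 dB


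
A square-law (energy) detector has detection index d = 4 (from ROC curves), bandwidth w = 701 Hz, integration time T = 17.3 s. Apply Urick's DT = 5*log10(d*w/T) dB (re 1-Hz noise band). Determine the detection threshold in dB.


DT = 5*log10(d*w/T) = 5*log10(4 * 701 / 17.3) = 5*log10(162.08) = 11.05

11.05 dB


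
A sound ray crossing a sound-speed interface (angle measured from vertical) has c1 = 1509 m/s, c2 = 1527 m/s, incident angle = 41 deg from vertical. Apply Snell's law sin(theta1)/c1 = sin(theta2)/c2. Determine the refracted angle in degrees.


sin(theta2) = (c2/c1)*sin(theta1) = (1527/1509)*sin(41 deg) = 0.66388
theta2 = arcsin(0.66388) = 41.6

41.6 deg


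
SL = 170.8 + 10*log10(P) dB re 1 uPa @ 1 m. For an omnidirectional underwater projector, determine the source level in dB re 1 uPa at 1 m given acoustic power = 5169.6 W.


SL = 170.8 + 10*log10(5169.6) = 170.8 + 37.13 = 207.93

207.93 dB


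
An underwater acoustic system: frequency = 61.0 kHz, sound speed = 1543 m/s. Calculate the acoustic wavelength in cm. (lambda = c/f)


lambda = c/f = 1543 / 61000 = 0.0253 m = 2.53 cm

2.53 cm


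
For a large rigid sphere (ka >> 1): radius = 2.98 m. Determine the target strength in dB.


TS = 10*log10(2.98^2 / 4) = 10*log10(2.2201) = 3.46

3.46 dB


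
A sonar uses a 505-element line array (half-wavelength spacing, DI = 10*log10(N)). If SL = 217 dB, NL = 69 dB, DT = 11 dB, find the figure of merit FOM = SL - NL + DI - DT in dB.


Step 1: DI = 10*log10(505) = 27.03 dB
Step 2: FOM = SL - NL + DI - DT = 217 - 69 + 27.03 - 11 = 164.03

164.03 dB


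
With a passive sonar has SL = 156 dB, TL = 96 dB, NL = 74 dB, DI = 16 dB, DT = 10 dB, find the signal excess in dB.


-8 dB


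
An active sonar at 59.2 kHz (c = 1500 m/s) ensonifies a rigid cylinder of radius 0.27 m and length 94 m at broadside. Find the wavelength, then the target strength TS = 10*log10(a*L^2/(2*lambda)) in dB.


Step 1: lambda = c/f = 1500/59200 = 0.02534 m
Step 2: TS = 10*log10(a*L^2/(2*lambda)) = 10*log10(0.27*94^2/(2*0.02534)) = 46.73

46.73 dB


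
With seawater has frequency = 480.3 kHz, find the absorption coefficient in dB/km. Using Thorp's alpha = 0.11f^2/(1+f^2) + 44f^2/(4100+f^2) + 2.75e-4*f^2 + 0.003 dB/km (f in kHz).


f^2 = 230688.09
alpha = 0.11*230688.09/(1+230688.09) + 44*230688.09/(4100+230688.09) + 2.75e-4*230688.09 + 0.003 = 106.784

106.784 dB/km


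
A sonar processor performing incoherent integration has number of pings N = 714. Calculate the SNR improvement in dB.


Gain = 5*log10(714) = 14.27

14.27 dB


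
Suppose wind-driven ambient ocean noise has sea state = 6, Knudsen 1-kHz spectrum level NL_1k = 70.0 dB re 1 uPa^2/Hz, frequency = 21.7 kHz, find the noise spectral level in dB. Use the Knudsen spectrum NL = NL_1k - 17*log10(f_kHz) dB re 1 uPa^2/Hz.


47.28 dB


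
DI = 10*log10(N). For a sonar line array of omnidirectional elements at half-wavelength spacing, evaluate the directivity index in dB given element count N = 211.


DI = 10*log10(211) = 23.24

23.24 dB


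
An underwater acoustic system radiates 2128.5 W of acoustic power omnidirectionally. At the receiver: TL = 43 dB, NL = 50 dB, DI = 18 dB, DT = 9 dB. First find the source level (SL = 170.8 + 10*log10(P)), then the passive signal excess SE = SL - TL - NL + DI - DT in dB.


Step 1: SL = 170.8 + 10*log10(2128.5) = 204.08 dB
Step 2: SE = SL - TL - NL + DI - DT = 204.08 - 43 - 50 + 18 - 9 = 120.08

120.08 dB


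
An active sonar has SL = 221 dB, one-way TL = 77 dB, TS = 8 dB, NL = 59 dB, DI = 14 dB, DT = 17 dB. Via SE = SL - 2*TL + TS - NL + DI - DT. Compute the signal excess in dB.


13 dB


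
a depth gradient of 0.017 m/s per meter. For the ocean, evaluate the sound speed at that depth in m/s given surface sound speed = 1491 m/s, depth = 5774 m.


c = 1491 + 0.017 * 5774 = 1589.158

1589.158 m/s


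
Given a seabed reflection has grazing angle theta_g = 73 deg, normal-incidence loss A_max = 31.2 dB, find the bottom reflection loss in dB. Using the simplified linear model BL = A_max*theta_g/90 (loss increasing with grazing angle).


BL = A_max * theta_g / 90 = 31.2 * 73 / 90 = 25.31

25.31 dB


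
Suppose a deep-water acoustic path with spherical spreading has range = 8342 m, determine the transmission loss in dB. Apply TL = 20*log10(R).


78.43 dB


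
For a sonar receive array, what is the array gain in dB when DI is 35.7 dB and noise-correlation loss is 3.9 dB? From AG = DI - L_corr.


AG = DI - L_corr = 35.7 - 3.9 = 31.8

31.8 dB


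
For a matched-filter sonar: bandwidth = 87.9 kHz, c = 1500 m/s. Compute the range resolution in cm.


0.85 cm


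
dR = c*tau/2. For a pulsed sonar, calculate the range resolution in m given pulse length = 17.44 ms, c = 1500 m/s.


13.08 m


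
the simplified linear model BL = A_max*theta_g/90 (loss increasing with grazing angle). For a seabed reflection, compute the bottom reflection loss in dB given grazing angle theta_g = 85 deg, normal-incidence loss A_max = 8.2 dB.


BL = A_max * theta_g / 90 = 8.2 * 85 / 90 = 7.74

7.74 dB


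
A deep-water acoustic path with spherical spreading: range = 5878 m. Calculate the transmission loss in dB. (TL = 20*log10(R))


75.38 dB


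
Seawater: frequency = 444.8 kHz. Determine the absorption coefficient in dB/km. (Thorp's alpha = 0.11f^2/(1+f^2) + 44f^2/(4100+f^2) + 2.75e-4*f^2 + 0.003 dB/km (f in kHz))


f^2 = 197847.04
alpha = 0.11*197847.04/(1+197847.04) + 44*197847.04/(4100+197847.04) + 2.75e-4*197847.04 + 0.003 = 97.628

97.628 dB/km


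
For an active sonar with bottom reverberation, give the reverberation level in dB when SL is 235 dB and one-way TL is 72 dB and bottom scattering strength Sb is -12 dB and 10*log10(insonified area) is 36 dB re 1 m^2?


RL = SL - 2*TL + Sb + 10*log10(A) = 235 - 2*72 + (-12) + 36 = 115

115 dB


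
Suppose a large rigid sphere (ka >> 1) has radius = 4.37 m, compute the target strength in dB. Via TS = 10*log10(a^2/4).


TS = 10*log10(4.37^2 / 4) = 10*log10(4.774225) = 6.79

6.79 dB


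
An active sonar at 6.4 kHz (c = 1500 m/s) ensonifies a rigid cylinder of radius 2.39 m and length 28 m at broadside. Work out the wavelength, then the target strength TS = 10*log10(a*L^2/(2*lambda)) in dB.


Step 1: lambda = c/f = 1500/6400 = 0.23438 m
Step 2: TS = 10*log10(a*L^2/(2*lambda)) = 10*log10(2.39*28^2/(2*0.23438)) = 36.02

36.02 dB


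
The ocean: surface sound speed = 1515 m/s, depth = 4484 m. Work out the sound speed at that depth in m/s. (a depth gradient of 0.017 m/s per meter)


c = 1515 + 0.017 * 4484 = 1591.228

1591.228 m/s


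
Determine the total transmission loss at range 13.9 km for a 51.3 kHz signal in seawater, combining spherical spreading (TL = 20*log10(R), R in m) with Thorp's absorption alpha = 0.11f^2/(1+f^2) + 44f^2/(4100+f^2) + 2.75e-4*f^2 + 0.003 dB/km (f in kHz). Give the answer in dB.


Step 1 (Thorp): alpha = 0.11*2631.69/(1+2631.69) + 44*2631.69/(4100+2631.69) + 2.75e-4*2631.69 + 0.003 = 18.0381 dB/km
Step 2: TL_spread = 20*log10(13900) = 82.86 dB
Step 3: TL_abs = alpha*R = 18.0381 * 13.9 = 250.73 dB
Step 4: TL_total = 82.86 + 250.73 = 333.59

333.59 dB


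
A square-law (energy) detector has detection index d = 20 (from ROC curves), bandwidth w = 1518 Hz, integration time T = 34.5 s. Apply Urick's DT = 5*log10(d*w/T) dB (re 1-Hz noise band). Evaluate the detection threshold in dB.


DT = 5*log10(d*w/T) = 5*log10(20 * 1518 / 34.5) = 5*log10(880.0) = 14.72

14.72 dB


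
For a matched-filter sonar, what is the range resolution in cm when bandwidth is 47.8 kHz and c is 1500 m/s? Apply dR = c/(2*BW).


dR = c/(2*BW) = 1500 / (2 * 47.8e3) = 0.0157 m = 1.57 cm

1.57 cm


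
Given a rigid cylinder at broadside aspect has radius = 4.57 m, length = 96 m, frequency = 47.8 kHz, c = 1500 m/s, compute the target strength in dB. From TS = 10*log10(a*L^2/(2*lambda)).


lambda = 1500/47800 = 0.03138 m
TS = 10*log10(4.57*96^2/(2*0.03138)) = 58.27

58.27 dB


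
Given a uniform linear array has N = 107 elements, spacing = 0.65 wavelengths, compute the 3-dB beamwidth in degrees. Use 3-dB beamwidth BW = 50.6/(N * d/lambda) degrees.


BW = 50.6 / (107 * 0.65) = 50.6 / 69.55 = 0.73

0.73 deg


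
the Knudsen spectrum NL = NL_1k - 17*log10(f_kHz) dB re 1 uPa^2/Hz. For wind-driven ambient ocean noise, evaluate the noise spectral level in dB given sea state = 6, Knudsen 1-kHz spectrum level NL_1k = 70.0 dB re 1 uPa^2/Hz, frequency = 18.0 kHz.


48.66 dB


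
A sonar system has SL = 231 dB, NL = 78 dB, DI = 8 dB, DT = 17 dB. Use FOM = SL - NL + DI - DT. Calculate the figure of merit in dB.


FOM = SL - NL + DI - DT = 231 - 78 + 8 - 17 = 144

144 dB


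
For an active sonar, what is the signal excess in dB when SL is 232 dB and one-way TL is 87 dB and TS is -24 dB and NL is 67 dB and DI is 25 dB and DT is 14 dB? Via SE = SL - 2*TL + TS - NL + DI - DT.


SE = SL - 2*TL + TS - NL + DI - DT = 232 - 2*87 + (-24) - 67 + 25 - 14 = -22

-22 dB


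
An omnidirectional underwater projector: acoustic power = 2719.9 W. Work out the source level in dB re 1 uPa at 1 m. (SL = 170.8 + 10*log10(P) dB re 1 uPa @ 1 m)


SL = 170.8 + 10*log10(2719.9) = 170.8 + 34.35 = 205.15

205.15 dB


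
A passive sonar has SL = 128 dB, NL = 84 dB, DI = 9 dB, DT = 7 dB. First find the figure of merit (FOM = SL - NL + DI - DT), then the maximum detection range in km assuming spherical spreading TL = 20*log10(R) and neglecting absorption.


Step 1: FOM = SL - NL + DI - DT = 128 - 84 + 9 - 7 = 46 dB
Step 2: at max range FOM = TL = 20*log10(R), so R = 10^(46/20) = 199.53 m = 0.2 km

0.2 km


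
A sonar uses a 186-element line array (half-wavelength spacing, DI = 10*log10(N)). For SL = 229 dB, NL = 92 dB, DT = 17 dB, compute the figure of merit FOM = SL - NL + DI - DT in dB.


142.7 dB


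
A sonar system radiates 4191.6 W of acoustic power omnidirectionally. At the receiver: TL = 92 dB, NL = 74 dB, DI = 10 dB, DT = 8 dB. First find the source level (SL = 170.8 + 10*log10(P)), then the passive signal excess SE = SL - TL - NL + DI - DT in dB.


Step 1: SL = 170.8 + 10*log10(4191.6) = 207.02 dB
Step 2: SE = SL - TL - NL + DI - DT = 207.02 - 92 - 74 + 10 - 8 = 43.02

43.02 dB


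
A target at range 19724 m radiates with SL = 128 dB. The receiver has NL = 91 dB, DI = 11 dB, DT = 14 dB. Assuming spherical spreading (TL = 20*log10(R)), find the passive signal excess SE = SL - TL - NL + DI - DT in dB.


Step 1: TL = 20*log10(19724) = 85.9 dB
Step 2: SE = 128 - 85.9 - 91 + 11 - 14 = -51.9

-51.9 dB


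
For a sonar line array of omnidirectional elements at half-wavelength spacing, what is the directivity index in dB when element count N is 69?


DI = 10*log10(69) = 18.39

18.39 dB


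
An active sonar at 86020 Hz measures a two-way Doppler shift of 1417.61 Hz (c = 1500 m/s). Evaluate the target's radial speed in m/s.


From fd = 2*f*v/c, v = c*fd/(2*f) = 1500 * 1417.61 / (2*86020) = 12.36

12.36 m/s


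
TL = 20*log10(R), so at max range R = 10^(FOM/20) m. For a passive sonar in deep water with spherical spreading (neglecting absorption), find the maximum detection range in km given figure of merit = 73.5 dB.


At max range FOM = TL, so 20*log10(R) = 73.5
R = 10^(73.5/20) = 4731.51 m = 4.73 km

4.73 km


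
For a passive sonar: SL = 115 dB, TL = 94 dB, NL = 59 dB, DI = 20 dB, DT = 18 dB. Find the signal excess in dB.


SE = SL - TL - NL + DI - DT = 115 - 94 - 59 + 20 - 18 = -36

-36 dB


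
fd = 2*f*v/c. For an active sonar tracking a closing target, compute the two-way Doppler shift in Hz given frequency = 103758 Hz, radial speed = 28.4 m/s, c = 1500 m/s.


fd = 2*f*v/c = 2 * 103758 * 28.4 / 1500 = 3928.97

3928.97 Hz
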